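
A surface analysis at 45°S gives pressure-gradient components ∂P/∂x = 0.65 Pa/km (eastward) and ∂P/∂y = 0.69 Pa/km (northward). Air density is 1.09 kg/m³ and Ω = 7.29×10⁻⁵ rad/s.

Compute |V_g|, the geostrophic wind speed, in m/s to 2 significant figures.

8.4 m/s

Coriolis parameter at 45°S:
f = 2Ω sin φ = 2 × 7.29×10⁻⁵ × sin 45° = 1.03×10⁻⁴ s⁻¹
In the Southern Hemisphere f is negative: f = −1.03×10⁻⁴ s⁻¹.
Component geostrophic relations (x east, y north):
u_g = −(1/(fρ)) ∂P/∂y,  v_g = (1/(fρ)) ∂P/∂x
u_g = −(0.69×10⁻³)/(−1.03×10⁻⁴ × 1.09) = 6.14 m/s;  v_g = (0.65×10⁻³)/(−1.03×10⁻⁴ × 1.09) = −5.78 m/s
|V_g| = √(u_g² + v_g²) = 8.44 m/s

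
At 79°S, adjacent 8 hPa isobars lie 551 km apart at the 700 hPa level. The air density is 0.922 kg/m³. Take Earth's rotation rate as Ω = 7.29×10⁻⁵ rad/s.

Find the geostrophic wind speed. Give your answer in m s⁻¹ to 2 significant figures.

Coriolis parameter at 79°S:
f = 2Ω sin φ = 2 × 7.29×10⁻⁵ × sin 79° = 1.43×10⁻⁴ s⁻¹
Pressure gradient: |∂P/∂n| = 800 Pa / 551000 m = 1.45×10⁻³ Pa/m
Geostrophic balance (pressure-gradient force = Coriolis force):
V_g = (1/(fρ)) |∂P/∂n| = 1.45×10⁻³ / (1.43×10⁻⁴ × 0.922) = 11.0 m/s

11 m s⁻¹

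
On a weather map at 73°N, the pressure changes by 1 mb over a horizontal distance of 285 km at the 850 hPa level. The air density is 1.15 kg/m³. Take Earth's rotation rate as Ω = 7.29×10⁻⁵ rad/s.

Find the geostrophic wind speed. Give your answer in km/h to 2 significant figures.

Coriolis parameter at 73°N:
f = 2Ω sin φ = 2 × 7.29×10⁻⁵ × sin 73° = 1.39×10⁻⁴ s⁻¹
Pressure gradient: |∂P/∂n| = 100 Pa / 285000 m = 3.51×10⁻⁴ Pa/m
Geostrophic balance (pressure-gradient force = Coriolis force):
V_g = (1/(fρ)) |∂P/∂n| = 3.51×10⁻⁴ / (1.39×10⁻⁴ × 1.15) = 2.19 m/s
Converting: 2.19 m/s × 3.6 = 7.9 km/h

7.9 km/h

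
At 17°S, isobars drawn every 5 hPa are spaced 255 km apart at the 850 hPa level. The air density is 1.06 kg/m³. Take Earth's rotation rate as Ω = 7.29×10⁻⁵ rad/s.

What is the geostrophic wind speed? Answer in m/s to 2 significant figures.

43 m/s

Coriolis parameter at 17°S:
f = 2Ω sin φ = 2 × 7.29×10⁻⁵ × sin 17° = 4.26×10⁻⁵ s⁻¹
Pressure gradient: |∂P/∂n| = 500 Pa / 255000 m = 1.96×10⁻³ Pa/m
Geostrophic balance (pressure-gradient force = Coriolis force):
V_g = (1/(fρ)) |∂P/∂n| = 1.96×10⁻³ / (4.26×10⁻⁵ × 1.06) = 43.4 m/s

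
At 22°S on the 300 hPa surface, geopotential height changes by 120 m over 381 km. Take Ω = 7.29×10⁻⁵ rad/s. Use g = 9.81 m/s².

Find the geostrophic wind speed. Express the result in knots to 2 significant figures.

110 knots

Coriolis parameter at 22°S:
f = 2Ω sin φ = 2 × 7.29×10⁻⁵ × sin 22° = 5.46×10⁻⁵ s⁻¹
Height gradient: |∂Z/∂n| = 120 m / 381000 m = 3.15×10⁻⁴
On a pressure surface, geostrophic balance gives V_g = (g/f)|∂Z/∂n|:
V_g = 9.81 × 3.15×10⁻⁴ / 5.46×10⁻⁵ = 56.6 m/s
Converting: 56.6 m/s × 1.944 = 110 knots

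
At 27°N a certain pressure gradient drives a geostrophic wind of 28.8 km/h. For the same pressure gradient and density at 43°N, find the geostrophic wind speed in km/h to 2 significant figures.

With the same pressure gradient and density, V_g ∝ 1/f ∝ 1/sin φ.
V₂ = V₁ · sin φ₁ / sin φ₂ = 28.8 × sin 27° / sin 43°
V₂ = 28.8 × 0.4540/0.6820 = 19 km/h

19 km/h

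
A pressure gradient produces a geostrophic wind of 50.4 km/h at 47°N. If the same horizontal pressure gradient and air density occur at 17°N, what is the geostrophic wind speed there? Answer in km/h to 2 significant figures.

130 km/h

With the same pressure gradient and density, V_g ∝ 1/f ∝ 1/sin φ.
V₂ = V₁ · sin φ₁ / sin φ₂ = 50.4 × sin 47° / sin 17°
V₂ = 50.4 × 0.7314/0.2924 = 130 km/h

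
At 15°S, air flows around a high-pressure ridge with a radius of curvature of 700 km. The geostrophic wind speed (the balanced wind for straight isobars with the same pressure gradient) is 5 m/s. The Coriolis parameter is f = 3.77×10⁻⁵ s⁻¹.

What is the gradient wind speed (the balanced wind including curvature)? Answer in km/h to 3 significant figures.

24.1 km/h

Around a high, pressure-gradient force acts outward with centrifugal, so Coriolis balances both:
fV = (1/ρ)|∂P/∂n| + V²/R  →  V² − fR·V + fR·V_g = 0
With fR = 3.77×10⁻⁵ × 700×10³ m = 26.4 m/s:
V = [fR − √((fR)² − 4 fR V_g)]/2 = [26.4 − √(26.4² − 4×26.4×5)]/2 = 6.7 m/s
Supergeostrophic (V > V_g = 5 m/s), as expected around a high.
Converting: 6.7 m/s × 3.6 = 24.1 km/h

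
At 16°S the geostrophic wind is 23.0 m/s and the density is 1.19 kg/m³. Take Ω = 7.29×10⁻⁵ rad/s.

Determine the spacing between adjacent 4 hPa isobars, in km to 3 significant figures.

Coriolis parameter at 16°S:
f = 2Ω sin φ = 2 × 7.29×10⁻⁵ × sin 16° = 4.02×10⁻⁵ s⁻¹
Geostrophic balance rearranged: |∂P/∂n| = f ρ V_g
|∂P/∂n| = 4.02×10⁻⁵ × 1.19 × 23.0 = 1.10×10⁻³ Pa/m
Isobar spacing: Δn = ΔP/|∂P/∂n| = 400 Pa / 1.10×10⁻³ Pa/m = 363655 m ≈ 364 km

364 km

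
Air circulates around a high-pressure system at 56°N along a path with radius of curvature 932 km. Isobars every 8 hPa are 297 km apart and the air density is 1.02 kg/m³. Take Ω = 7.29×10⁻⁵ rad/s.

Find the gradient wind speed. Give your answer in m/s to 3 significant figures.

29.7 m/s

Coriolis parameter at 56°N:
f = 2Ω sin φ = 2 × 7.29×10⁻⁵ × sin 56° = 1.21×10⁻⁴ s⁻¹
Pressure gradient: |∂P/∂n| = 800 Pa / 297000 m = 2.69×10⁻³ Pa/m
Geostrophic speed: V_g = |∂P/∂n|/(fρ) = 2.69×10⁻³/(1.21×10⁻⁴ × 1.02) = 21.8 m/s
Around a high, pressure-gradient force acts outward with centrifugal, so Coriolis balances both:
fV = (1/ρ)|∂P/∂n| + V²/R  →  V² − fR·V + fR·V_g = 0
With fR = 1.21×10⁻⁴ × 932×10³ m = 113 m/s:
V = [fR − √((fR)² − 4 fR V_g)]/2 = [113 − √(113² − 4×113×21.8)]/2 = 29.7 m/s
Supergeostrophic (V > V_g = 21.8 m/s), as expected around a high.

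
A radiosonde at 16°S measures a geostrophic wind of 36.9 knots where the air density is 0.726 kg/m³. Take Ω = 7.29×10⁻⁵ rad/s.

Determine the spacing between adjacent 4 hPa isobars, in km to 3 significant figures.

Coriolis parameter at 16°S:
f = 2Ω sin φ = 2 × 7.29×10⁻⁵ × sin 16° = 4.02×10⁻⁵ s⁻¹
Wind speed in SI: 36.9 knots = 19.0 m/s
Geostrophic balance rearranged: |∂P/∂n| = f ρ V_g
|∂P/∂n| = 4.02×10⁻⁵ × 0.726 × 19.0 = 5.54×10⁻⁴ Pa/m
Isobar spacing: Δn = ΔP/|∂P/∂n| = 400 Pa / 5.54×10⁻⁴ Pa/m = 722210 m ≈ 722 km

722 km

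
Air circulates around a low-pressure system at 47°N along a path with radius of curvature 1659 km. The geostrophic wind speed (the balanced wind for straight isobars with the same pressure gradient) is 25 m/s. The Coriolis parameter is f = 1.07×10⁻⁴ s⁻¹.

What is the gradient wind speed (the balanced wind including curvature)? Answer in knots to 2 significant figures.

43 knots

Around a low, centrifugal force acts outward with Coriolis, so pressure-gradient force balances both:
(1/ρ)|∂P/∂n| = fV + V²/R  →  V² + fR·V − fR·V_g = 0
With fR = 1.07×10⁻⁴ × 1659×10³ m = 178 m/s:
V = [−fR + √((fR)² + 4 fR V_g)]/2 = [−178 + √(178² + 4×178×25)]/2 = 22.2 m/s
Subgeostrophic (V < V_g = 25 m/s), as expected around a low.
Converting: 22.2 m/s × 1.944 = 43 knots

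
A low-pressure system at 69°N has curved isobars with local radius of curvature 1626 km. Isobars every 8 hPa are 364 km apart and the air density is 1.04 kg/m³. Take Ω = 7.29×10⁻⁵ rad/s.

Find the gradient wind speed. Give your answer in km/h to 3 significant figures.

Coriolis parameter at 69°N:
f = 2Ω sin φ = 2 × 7.29×10⁻⁵ × sin 69° = 1.36×10⁻⁴ s⁻¹
Pressure gradient: |∂P/∂n| = 800 Pa / 364000 m = 2.20×10⁻³ Pa/m
Geostrophic speed: V_g = |∂P/∂n|/(fρ) = 2.20×10⁻³/(1.36×10⁻⁴ × 1.04) = 15.5 m/s
Around a low, centrifugal force acts outward with Coriolis, so pressure-gradient force balances both:
(1/ρ)|∂P/∂n| = fV + V²/R  →  V² + fR·V − fR·V_g = 0
With fR = 1.36×10⁻⁴ × 1626×10³ m = 221 m/s:
V = [−fR + √((fR)² + 4 fR V_g)]/2 = [−221 + √(221² + 4×221×15.5)]/2 = 14.6 m/s
Subgeostrophic (V < V_g = 15.5 m/s), as expected around a low.
Converting: 14.6 m/s × 3.6 = 52.4 km/h

52.4 km/h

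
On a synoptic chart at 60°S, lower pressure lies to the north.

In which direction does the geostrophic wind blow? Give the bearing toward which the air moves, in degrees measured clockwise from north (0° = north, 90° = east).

270°

The pressure-gradient force points toward the north (bearing 000°).
Geostrophic balance: in the Southern Hemisphere the Coriolis force deflects motion to the left, so the geostrophic wind blows 90° to the left of the pressure-gradient force (low pressure on the right).
Rotating 000° by 90° counterclockwise gives 270° — the wind blows toward the west.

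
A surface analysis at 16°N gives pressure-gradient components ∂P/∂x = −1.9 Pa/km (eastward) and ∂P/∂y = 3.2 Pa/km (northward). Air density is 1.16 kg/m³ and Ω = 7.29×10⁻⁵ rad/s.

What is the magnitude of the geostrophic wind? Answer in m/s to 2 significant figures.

Coriolis parameter at 16°N:
f = 2Ω sin φ = 2 × 7.29×10⁻⁵ × sin 16° = 4.02×10⁻⁵ s⁻¹
Component geostrophic relations (x east, y north):
u_g = −(1/(fρ)) ∂P/∂y,  v_g = (1/(fρ)) ∂P/∂x
u_g = −(3.2×10⁻³)/(4.02×10⁻⁵ × 1.16) = −68.6 m/s;  v_g = (−1.9×10⁻³)/(4.02×10⁻⁵ × 1.16) = −40.8 m/s
|V_g| = √(u_g² + v_g²) = 79.8 m/s

80 m/s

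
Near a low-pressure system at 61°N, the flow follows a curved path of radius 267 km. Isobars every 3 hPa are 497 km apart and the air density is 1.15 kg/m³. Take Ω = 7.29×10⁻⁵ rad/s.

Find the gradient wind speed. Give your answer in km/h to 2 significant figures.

13 km/h

Coriolis parameter at 61°N:
f = 2Ω sin φ = 2 × 7.29×10⁻⁵ × sin 61° = 1.28×10⁻⁴ s⁻¹
Pressure gradient: |∂P/∂n| = 300 Pa / 497000 m = 6.04×10⁻⁴ Pa/m
Geostrophic speed: V_g = |∂P/∂n|/(fρ) = 6.04×10⁻⁴/(1.28×10⁻⁴ × 1.15) = 4.12 m/s
Around a low, centrifugal force acts outward with Coriolis, so pressure-gradient force balances both:
(1/ρ)|∂P/∂n| = fV + V²/R  →  V² + fR·V − fR·V_g = 0
With fR = 1.28×10⁻⁴ × 267×10³ m = 34.0 m/s:
V = [−fR + √((fR)² + 4 fR V_g)]/2 = [−34.0 + √(34.0² + 4×34.0×4.12)]/2 = 3.71 m/s
Subgeostrophic (V < V_g = 4.12 m/s), as expected around a low.
Converting: 3.71 m/s × 3.6 = 13 km/h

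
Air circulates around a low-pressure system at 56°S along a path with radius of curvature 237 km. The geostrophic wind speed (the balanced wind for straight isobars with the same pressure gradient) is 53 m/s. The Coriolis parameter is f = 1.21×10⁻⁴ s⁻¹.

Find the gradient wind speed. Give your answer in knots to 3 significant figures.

Around a low, centrifugal force acts outward with Coriolis, so pressure-gradient force balances both:
(1/ρ)|∂P/∂n| = fV + V²/R  →  V² + fR·V − fR·V_g = 0
With fR = 1.21×10⁻⁴ × 237×10³ m = 28.7 m/s:
V = [−fR + √((fR)² + 4 fR V_g)]/2 = [−28.7 + √(28.7² + 4×28.7×53)]/2 = 27.2 m/s
Subgeostrophic (V < V_g = 53 m/s), as expected around a low.
Converting: 27.2 m/s × 1.944 = 52.9 knots

52.9 knots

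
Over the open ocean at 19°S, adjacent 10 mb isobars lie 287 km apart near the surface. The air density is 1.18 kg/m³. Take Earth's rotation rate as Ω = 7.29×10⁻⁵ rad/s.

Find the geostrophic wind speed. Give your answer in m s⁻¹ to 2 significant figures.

62 m s⁻¹

Coriolis parameter at 19°S:
f = 2Ω sin φ = 2 × 7.29×10⁻⁵ × sin 19° = 4.75×10⁻⁵ s⁻¹
Pressure gradient: |∂P/∂n| = 1000 Pa / 287000 m = 3.48×10⁻³ Pa/m
Geostrophic balance (pressure-gradient force = Coriolis force):
V_g = (1/(fρ)) |∂P/∂n| = 3.48×10⁻³ / (4.75×10⁻⁵ × 1.18) = 62.2 m/s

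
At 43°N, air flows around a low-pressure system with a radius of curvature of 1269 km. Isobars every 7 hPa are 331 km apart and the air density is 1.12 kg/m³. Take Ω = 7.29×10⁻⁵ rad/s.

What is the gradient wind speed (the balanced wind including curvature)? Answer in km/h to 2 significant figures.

60 km/h

Coriolis parameter at 43°N:
f = 2Ω sin φ = 2 × 7.29×10⁻⁵ × sin 43° = 9.94×10⁻⁵ s⁻¹
Pressure gradient: |∂P/∂n| = 700 Pa / 331000 m = 2.11×10⁻³ Pa/m
Geostrophic speed: V_g = |∂P/∂n|/(fρ) = 2.11×10⁻³/(9.94×10⁻⁵ × 1.12) = 19.0 m/s
Around a low, centrifugal force acts outward with Coriolis, so pressure-gradient force balances both:
(1/ρ)|∂P/∂n| = fV + V²/R  →  V² + fR·V − fR·V_g = 0
With fR = 9.94×10⁻⁵ × 1269×10³ m = 126 m/s:
V = [−fR + √((fR)² + 4 fR V_g)]/2 = [−126 + √(126² + 4×126×19)]/2 = 16.8 m/s
Subgeostrophic (V < V_g = 19 m/s), as expected around a low.
Converting: 16.8 m/s × 3.6 = 60 km/h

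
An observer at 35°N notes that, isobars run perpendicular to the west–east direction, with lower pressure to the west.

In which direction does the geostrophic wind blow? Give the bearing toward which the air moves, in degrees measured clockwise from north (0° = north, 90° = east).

The pressure-gradient force points toward the west (bearing 270°).
Geostrophic balance: in the Northern Hemisphere the Coriolis force deflects motion to the right, so the geostrophic wind blows 90° to the right of the pressure-gradient force (low pressure on the left).
Rotating 270° by 90° clockwise gives 000° — the wind blows toward the north.

000°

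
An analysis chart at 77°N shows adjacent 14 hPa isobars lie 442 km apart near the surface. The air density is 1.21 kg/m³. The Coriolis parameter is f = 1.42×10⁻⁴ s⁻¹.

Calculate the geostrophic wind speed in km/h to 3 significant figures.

66.4 km/h

Pressure gradient: |∂P/∂n| = 1400 Pa / 442000 m = 3.17×10⁻³ Pa/m
Geostrophic balance (pressure-gradient force = Coriolis force):
V_g = (1/(fρ)) |∂P/∂n| = 3.17×10⁻³ / (1.42×10⁻⁴ × 1.21) = 18.4 m/s
Converting: 18.4 m/s × 3.6 = 66.4 km/h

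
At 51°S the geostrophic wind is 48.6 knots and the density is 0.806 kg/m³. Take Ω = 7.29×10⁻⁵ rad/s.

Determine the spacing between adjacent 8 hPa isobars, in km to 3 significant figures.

Coriolis parameter at 51°S:
f = 2Ω sin φ = 2 × 7.29×10⁻⁵ × sin 51° = 1.13×10⁻⁴ s⁻¹
Wind speed in SI: 48.6 knots = 25.0 m/s
Geostrophic balance rearranged: |∂P/∂n| = f ρ V_g
|∂P/∂n| = 1.13×10⁻⁴ × 0.806 × 25.0 = 2.28×10⁻³ Pa/m
Isobar spacing: Δn = ΔP/|∂P/∂n| = 800 Pa / 2.28×10⁻³ Pa/m = 350365 m ≈ 350 km

350 km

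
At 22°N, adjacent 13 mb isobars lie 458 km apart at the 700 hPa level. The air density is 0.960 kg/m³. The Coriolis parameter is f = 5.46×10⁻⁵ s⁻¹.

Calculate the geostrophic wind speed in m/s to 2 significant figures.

54 m/s

Pressure gradient: |∂P/∂n| = 1300 Pa / 458000 m = 2.84×10⁻³ Pa/m
Geostrophic balance (pressure-gradient force = Coriolis force):
V_g = (1/(fρ)) |∂P/∂n| = 2.84×10⁻³ / (5.46×10⁻⁵ × 0.960) = 54.2 m/s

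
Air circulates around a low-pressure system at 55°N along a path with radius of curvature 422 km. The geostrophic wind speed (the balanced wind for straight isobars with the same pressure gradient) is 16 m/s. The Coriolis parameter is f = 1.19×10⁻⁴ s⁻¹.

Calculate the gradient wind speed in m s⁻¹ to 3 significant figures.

12.8 m s⁻¹

Around a low, centrifugal force acts outward with Coriolis, so pressure-gradient force balances both:
(1/ρ)|∂P/∂n| = fV + V²/R  →  V² + fR·V − fR·V_g = 0
With fR = 1.19×10⁻⁴ × 422×10³ m = 50.2 m/s:
V = [−fR + √((fR)² + 4 fR V_g)]/2 = [−50.2 + √(50.2² + 4×50.2×16)]/2 = 12.8 m/s
Subgeostrophic (V < V_g = 16 m/s), as expected around a low.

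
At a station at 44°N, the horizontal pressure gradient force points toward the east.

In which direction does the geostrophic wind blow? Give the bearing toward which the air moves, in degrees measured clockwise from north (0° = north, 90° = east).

The pressure-gradient force points toward the east (bearing 090°).
Geostrophic balance: in the Northern Hemisphere the Coriolis force deflects motion to the right, so the geostrophic wind blows 90° to the right of the pressure-gradient force (low pressure on the left).
Rotating 090° by 90° clockwise gives 180° — the wind blows toward the south.

180°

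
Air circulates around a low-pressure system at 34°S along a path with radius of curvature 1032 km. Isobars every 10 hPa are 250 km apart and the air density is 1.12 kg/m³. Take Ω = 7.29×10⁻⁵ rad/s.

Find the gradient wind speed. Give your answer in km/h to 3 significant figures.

Coriolis parameter at 34°S:
f = 2Ω sin φ = 2 × 7.29×10⁻⁵ × sin 34° = 8.15×10⁻⁵ s⁻¹
Pressure gradient: |∂P/∂n| = 1000 Pa / 250000 m = 4.00×10⁻³ Pa/m
Geostrophic speed: V_g = |∂P/∂n|/(fρ) = 4.00×10⁻³/(8.15×10⁻⁵ × 1.12) = 43.8 m/s
Around a low, centrifugal force acts outward with Coriolis, so pressure-gradient force balances both:
(1/ρ)|∂P/∂n| = fV + V²/R  →  V² + fR·V − fR·V_g = 0
With fR = 8.15×10⁻⁵ × 1032×10³ m = 84.1 m/s:
V = [−fR + √((fR)² + 4 fR V_g)]/2 = [−84.1 + √(84.1² + 4×84.1×43.8)]/2 = 31.8 m/s
Subgeostrophic (V < V_g = 43.8 m/s), as expected around a low.
Converting: 31.8 m/s × 3.6 = 114 km/h

114 km/h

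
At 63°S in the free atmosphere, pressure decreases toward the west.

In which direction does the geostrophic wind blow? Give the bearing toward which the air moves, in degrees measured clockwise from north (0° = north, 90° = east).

180°

The pressure-gradient force points toward the west (bearing 270°).
Geostrophic balance: in the Southern Hemisphere the Coriolis force deflects motion to the left, so the geostrophic wind blows 90° to the left of the pressure-gradient force (low pressure on the right).
Rotating 270° by 90° counterclockwise gives 180° — the wind blows toward the south.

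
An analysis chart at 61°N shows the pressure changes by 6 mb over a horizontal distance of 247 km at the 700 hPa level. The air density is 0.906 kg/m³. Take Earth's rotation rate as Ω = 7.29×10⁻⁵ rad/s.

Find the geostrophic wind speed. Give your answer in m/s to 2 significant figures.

Coriolis parameter at 61°N:
f = 2Ω sin φ = 2 × 7.29×10⁻⁵ × sin 61° = 1.28×10⁻⁴ s⁻¹
Pressure gradient: |∂P/∂n| = 600 Pa / 247000 m = 2.43×10⁻³ Pa/m
Geostrophic balance (pressure-gradient force = Coriolis force):
V_g = (1/(fρ)) |∂P/∂n| = 2.43×10⁻³ / (1.28×10⁻⁴ × 0.906) = 21.0 m/s

21 m/s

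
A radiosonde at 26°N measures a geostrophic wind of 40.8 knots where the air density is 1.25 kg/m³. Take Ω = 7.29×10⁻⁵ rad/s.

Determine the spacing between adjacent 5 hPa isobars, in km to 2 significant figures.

300 km

Coriolis parameter at 26°N:
f = 2Ω sin φ = 2 × 7.29×10⁻⁵ × sin 26° = 6.39×10⁻⁵ s⁻¹
Wind speed in SI: 40.8 knots = 21.0 m/s
Geostrophic balance rearranged: |∂P/∂n| = f ρ V_g
|∂P/∂n| = 6.39×10⁻⁵ × 1.25 × 21.0 = 1.68×10⁻³ Pa/m
Isobar spacing: Δn = ΔP/|∂P/∂n| = 500 Pa / 1.68×10⁻³ Pa/m = 298169 m ≈ 300 km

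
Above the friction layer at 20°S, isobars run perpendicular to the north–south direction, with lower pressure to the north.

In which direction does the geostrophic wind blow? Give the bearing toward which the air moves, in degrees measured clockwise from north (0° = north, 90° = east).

270°

The pressure-gradient force points toward the north (bearing 000°).
Geostrophic balance: in the Southern Hemisphere the Coriolis force deflects motion to the left, so the geostrophic wind blows 90° to the left of the pressure-gradient force (low pressure on the right).
Rotating 000° by 90° counterclockwise gives 270° — the wind blows toward the west.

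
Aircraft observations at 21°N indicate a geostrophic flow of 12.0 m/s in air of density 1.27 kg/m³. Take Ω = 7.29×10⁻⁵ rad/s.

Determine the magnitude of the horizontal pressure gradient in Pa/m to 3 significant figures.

7.96×10⁻⁴ Pa/m

Coriolis parameter at 21°N:
f = 2Ω sin φ = 2 × 7.29×10⁻⁵ × sin 21° = 5.23×10⁻⁵ s⁻¹
Geostrophic balance rearranged: |∂P/∂n| = f ρ V_g
|∂P/∂n| = 5.23×10⁻⁵ × 1.27 × 12.0 = 7.96×10⁻⁴ Pa/m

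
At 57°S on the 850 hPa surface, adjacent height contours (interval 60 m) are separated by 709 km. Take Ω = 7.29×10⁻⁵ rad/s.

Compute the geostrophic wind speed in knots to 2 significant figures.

13 knots

Coriolis parameter at 57°S:
f = 2Ω sin φ = 2 × 7.29×10⁻⁵ × sin 57° = 1.22×10⁻⁴ s⁻¹
Height gradient: |∂Z/∂n| = 60 m / 709000 m = 8.46×10⁻⁵
On a pressure surface, geostrophic balance gives V_g = (g/f)|∂Z/∂n|:
V_g = 9.81 × 8.46×10⁻⁵ / 1.22×10⁻⁴ = 6.79 m/s
Converting: 6.79 m/s × 1.944 = 13 knots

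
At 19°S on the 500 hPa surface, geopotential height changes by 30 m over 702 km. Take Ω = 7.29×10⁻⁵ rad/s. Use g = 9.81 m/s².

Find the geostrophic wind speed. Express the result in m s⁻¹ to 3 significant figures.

Coriolis parameter at 19°S:
f = 2Ω sin φ = 2 × 7.29×10⁻⁵ × sin 19° = 4.75×10⁻⁵ s⁻¹
Height gradient: |∂Z/∂n| = 30 m / 702000 m = 4.27×10⁻⁵
On a pressure surface, geostrophic balance gives V_g = (g/f)|∂Z/∂n|:
V_g = 9.81 × 4.27×10⁻⁵ / 4.75×10⁻⁵ = 8.83 m/s

8.83 m s⁻¹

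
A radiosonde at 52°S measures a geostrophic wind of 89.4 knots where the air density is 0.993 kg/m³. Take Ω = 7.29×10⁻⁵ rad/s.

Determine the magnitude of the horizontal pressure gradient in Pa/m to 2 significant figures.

Coriolis parameter at 52°S:
f = 2Ω sin φ = 2 × 7.29×10⁻⁵ × sin 52° = 1.15×10⁻⁴ s⁻¹
Wind speed in SI: 89.4 knots = 46.0 m/s
Geostrophic balance rearranged: |∂P/∂n| = f ρ V_g
|∂P/∂n| = 1.15×10⁻⁴ × 0.993 × 46.0 = 5.25×10⁻³ Pa/m

5.2×10⁻³ Pa/m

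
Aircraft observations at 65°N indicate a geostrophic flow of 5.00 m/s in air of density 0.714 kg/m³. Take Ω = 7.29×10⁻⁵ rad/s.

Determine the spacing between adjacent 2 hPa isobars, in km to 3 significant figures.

Coriolis parameter at 65°N:
f = 2Ω sin φ = 2 × 7.29×10⁻⁵ × sin 65° = 1.32×10⁻⁴ s⁻¹
Geostrophic balance rearranged: |∂P/∂n| = f ρ V_g
|∂P/∂n| = 1.32×10⁻⁴ × 0.714 × 5.00 = 4.72×10⁻⁴ Pa/m
Isobar spacing: Δn = ΔP/|∂P/∂n| = 200 Pa / 4.72×10⁻⁴ Pa/m = 423964 m ≈ 424 km

424 km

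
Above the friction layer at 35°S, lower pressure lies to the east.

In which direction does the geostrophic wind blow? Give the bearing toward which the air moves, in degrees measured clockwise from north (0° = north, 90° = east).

000°

The pressure-gradient force points toward the east (bearing 090°).
Geostrophic balance: in the Southern Hemisphere the Coriolis force deflects motion to the left, so the geostrophic wind blows 90° to the left of the pressure-gradient force (low pressure on the right).
Rotating 090° by 90° counterclockwise gives 000° — the wind blows toward the north.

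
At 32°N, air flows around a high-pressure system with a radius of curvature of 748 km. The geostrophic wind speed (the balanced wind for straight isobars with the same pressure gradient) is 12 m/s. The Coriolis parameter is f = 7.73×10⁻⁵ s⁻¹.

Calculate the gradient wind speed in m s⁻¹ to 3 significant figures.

Around a high, pressure-gradient force acts outward with centrifugal, so Coriolis balances both:
fV = (1/ρ)|∂P/∂n| + V²/R  →  V² − fR·V + fR·V_g = 0
With fR = 7.73×10⁻⁵ × 748×10³ m = 57.8 m/s:
V = [fR − √((fR)² − 4 fR V_g)]/2 = [57.8 − √(57.8² − 4×57.8×12)]/2 = 17 m/s
Supergeostrophic (V > V_g = 12 m/s), as expected around a high.

17.0 m s⁻¹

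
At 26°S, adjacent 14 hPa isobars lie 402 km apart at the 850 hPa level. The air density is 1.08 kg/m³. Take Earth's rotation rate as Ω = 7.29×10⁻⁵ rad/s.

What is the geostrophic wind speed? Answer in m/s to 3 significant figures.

Coriolis parameter at 26°S:
f = 2Ω sin φ = 2 × 7.29×10⁻⁵ × sin 26° = 6.39×10⁻⁵ s⁻¹
Pressure gradient: |∂P/∂n| = 1400 Pa / 402000 m = 3.48×10⁻³ Pa/m
Geostrophic balance (pressure-gradient force = Coriolis force):
V_g = (1/(fρ)) |∂P/∂n| = 3.48×10⁻³ / (6.39×10⁻⁵ × 1.08) = 50.5 m/s

50.5 m/s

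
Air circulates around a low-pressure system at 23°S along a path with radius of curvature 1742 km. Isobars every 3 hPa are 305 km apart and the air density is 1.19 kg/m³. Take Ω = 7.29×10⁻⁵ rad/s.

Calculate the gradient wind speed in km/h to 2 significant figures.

Coriolis parameter at 23°S:
f = 2Ω sin φ = 2 × 7.29×10⁻⁵ × sin 23° = 5.70×10⁻⁵ s⁻¹
Pressure gradient: |∂P/∂n| = 300 Pa / 305000 m = 9.84×10⁻⁴ Pa/m
Geostrophic speed: V_g = |∂P/∂n|/(fρ) = 9.84×10⁻⁴/(5.70×10⁻⁵ × 1.19) = 14.5 m/s
Around a low, centrifugal force acts outward with Coriolis, so pressure-gradient force balances both:
(1/ρ)|∂P/∂n| = fV + V²/R  →  V² + fR·V − fR·V_g = 0
With fR = 5.70×10⁻⁵ × 1742×10³ m = 99.2 m/s:
V = [−fR + √((fR)² + 4 fR V_g)]/2 = [−99.2 + √(99.2² + 4×99.2×14.5)]/2 = 12.8 m/s
Subgeostrophic (V < V_g = 14.5 m/s), as expected around a low.
Converting: 12.8 m/s × 3.6 = 46 km/h

46 km/h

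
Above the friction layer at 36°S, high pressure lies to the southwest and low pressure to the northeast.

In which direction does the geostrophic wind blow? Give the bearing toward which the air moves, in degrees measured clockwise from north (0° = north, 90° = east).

315°

The pressure-gradient force points toward the northeast (bearing 045°).
Geostrophic balance: in the Southern Hemisphere the Coriolis force deflects motion to the left, so the geostrophic wind blows 90° to the left of the pressure-gradient force (low pressure on the right).
Rotating 045° by 90° counterclockwise gives 315° — the wind blows toward the northwest.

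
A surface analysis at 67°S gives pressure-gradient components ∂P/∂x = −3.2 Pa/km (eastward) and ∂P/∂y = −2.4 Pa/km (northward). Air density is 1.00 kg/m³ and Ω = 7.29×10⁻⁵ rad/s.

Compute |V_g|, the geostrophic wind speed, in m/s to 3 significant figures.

29.8 m/s

Coriolis parameter at 67°S:
f = 2Ω sin φ = 2 × 7.29×10⁻⁵ × sin 67° = 1.34×10⁻⁴ s⁻¹
In the Southern Hemisphere f is negative: f = −1.34×10⁻⁴ s⁻¹.
Component geostrophic relations (x east, y north):
u_g = −(1/(fρ)) ∂P/∂y,  v_g = (1/(fρ)) ∂P/∂x
u_g = −(−2.4×10⁻³)/(−1.34×10⁻⁴ × 1.00) = −17.9 m/s;  v_g = (−3.2×10⁻³)/(−1.34×10⁻⁴ × 1.00) = 23.8 m/s
|V_g| = √(u_g² + v_g²) = 29.8 m/s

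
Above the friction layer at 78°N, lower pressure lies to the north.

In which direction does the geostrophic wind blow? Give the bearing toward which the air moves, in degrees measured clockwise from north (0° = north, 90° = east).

The pressure-gradient force points toward the north (bearing 000°).
Geostrophic balance: in the Northern Hemisphere the Coriolis force deflects motion to the right, so the geostrophic wind blows 90° to the right of the pressure-gradient force (low pressure on the left).
Rotating 000° by 90° clockwise gives 090° — the wind blows toward the east.

090°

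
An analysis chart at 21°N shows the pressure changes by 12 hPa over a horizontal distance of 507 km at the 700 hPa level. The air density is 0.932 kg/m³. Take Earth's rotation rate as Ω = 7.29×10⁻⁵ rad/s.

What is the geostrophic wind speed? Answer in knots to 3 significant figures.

94.5 knots

Coriolis parameter at 21°N:
f = 2Ω sin φ = 2 × 7.29×10⁻⁵ × sin 21° = 5.23×10⁻⁵ s⁻¹
Pressure gradient: |∂P/∂n| = 1200 Pa / 507000 m = 2.37×10⁻³ Pa/m
Geostrophic balance (pressure-gradient force = Coriolis force):
V_g = (1/(fρ)) |∂P/∂n| = 2.37×10⁻³ / (5.23×10⁻⁵ × 0.932) = 48.6 m/s
Converting: 48.6 m/s × 1.944 = 94.5 knots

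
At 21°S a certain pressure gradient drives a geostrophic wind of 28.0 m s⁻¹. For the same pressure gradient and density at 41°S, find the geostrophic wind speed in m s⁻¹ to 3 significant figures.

15.3 m s⁻¹

With the same pressure gradient and density, V_g ∝ 1/f ∝ 1/sin φ.
V₂ = V₁ · sin φ₁ / sin φ₂ = 28.0 × sin 21° / sin 41°
V₂ = 28.0 × 0.3584/0.6561 = 15.3 m s⁻¹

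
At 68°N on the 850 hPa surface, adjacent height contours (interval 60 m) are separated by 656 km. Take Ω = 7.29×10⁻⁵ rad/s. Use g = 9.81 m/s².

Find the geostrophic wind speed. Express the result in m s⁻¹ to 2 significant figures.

6.6 m s⁻¹

Coriolis parameter at 68°N:
f = 2Ω sin φ = 2 × 7.29×10⁻⁵ × sin 68° = 1.35×10⁻⁴ s⁻¹
Height gradient: |∂Z/∂n| = 60 m / 656000 m = 9.15×10⁻⁵
On a pressure surface, geostrophic balance gives V_g = (g/f)|∂Z/∂n|:
V_g = 9.81 × 9.15×10⁻⁵ / 1.35×10⁻⁴ = 6.64 m/s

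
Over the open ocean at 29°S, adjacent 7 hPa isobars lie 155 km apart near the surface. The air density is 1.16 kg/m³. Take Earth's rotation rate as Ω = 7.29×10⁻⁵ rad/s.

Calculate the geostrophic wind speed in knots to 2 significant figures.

Coriolis parameter at 29°S:
f = 2Ω sin φ = 2 × 7.29×10⁻⁵ × sin 29° = 7.07×10⁻⁵ s⁻¹
Pressure gradient: |∂P/∂n| = 700 Pa / 155000 m = 4.52×10⁻³ Pa/m
Geostrophic balance (pressure-gradient force = Coriolis force):
V_g = (1/(fρ)) |∂P/∂n| = 4.52×10⁻³ / (7.07×10⁻⁵ × 1.16) = 55.1 m/s
Converting: 55.1 m/s × 1.944 = 110 knots

110 knots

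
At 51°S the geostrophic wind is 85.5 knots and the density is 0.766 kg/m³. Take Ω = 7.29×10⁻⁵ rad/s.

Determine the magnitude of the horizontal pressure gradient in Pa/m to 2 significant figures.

Coriolis parameter at 51°S:
f = 2Ω sin φ = 2 × 7.29×10⁻⁵ × sin 51° = 1.13×10⁻⁴ s⁻¹
Wind speed in SI: 85.5 knots = 44.0 m/s
Geostrophic balance rearranged: |∂P/∂n| = f ρ V_g
|∂P/∂n| = 1.13×10⁻⁴ × 0.766 × 44.0 = 3.82×10⁻³ Pa/m

3.8×10⁻³ Pa/m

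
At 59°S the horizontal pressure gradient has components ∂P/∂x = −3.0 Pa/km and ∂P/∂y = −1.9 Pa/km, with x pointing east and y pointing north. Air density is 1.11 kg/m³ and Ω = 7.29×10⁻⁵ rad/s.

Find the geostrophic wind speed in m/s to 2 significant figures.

Coriolis parameter at 59°S:
f = 2Ω sin φ = 2 × 7.29×10⁻⁵ × sin 59° = 1.25×10⁻⁴ s⁻¹
In the Southern Hemisphere f is negative: f = −1.25×10⁻⁴ s⁻¹.
Component geostrophic relations (x east, y north):
u_g = −(1/(fρ)) ∂P/∂y,  v_g = (1/(fρ)) ∂P/∂x
u_g = −(−1.9×10⁻³)/(−1.25×10⁻⁴ × 1.11) = −13.7 m/s;  v_g = (−3.0×10⁻³)/(−1.25×10⁻⁴ × 1.11) = 21.6 m/s
|V_g| = √(u_g² + v_g²) = 25.6 m/s

26 m/s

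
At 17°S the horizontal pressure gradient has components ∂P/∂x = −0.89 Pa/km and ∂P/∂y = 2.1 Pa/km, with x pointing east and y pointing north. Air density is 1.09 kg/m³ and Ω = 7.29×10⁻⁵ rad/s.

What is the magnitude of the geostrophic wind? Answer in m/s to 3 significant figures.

49.1 m/s

Coriolis parameter at 17°S:
f = 2Ω sin φ = 2 × 7.29×10⁻⁵ × sin 17° = 4.26×10⁻⁵ s⁻¹
In the Southern Hemisphere f is negative: f = −4.26×10⁻⁵ s⁻¹.
Component geostrophic relations (x east, y north):
u_g = −(1/(fρ)) ∂P/∂y,  v_g = (1/(fρ)) ∂P/∂x
u_g = −(2.1×10⁻³)/(−4.26×10⁻⁵ × 1.09) = 45.2 m/s;  v_g = (−0.89×10⁻³)/(−4.26×10⁻⁵ × 1.09) = 19.2 m/s
|V_g| = √(u_g² + v_g²) = 49.1 m/s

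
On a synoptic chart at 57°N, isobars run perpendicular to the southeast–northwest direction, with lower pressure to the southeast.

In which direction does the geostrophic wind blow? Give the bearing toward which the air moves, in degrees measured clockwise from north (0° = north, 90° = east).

225°

The pressure-gradient force points toward the southeast (bearing 135°).
Geostrophic balance: in the Northern Hemisphere the Coriolis force deflects motion to the right, so the geostrophic wind blows 90° to the right of the pressure-gradient force (low pressure on the left).
Rotating 135° by 90° clockwise gives 225° — the wind blows toward the southwest.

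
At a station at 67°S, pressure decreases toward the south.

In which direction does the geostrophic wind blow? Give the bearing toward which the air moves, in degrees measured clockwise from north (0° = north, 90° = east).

090°

The pressure-gradient force points toward the south (bearing 180°).
Geostrophic balance: in the Southern Hemisphere the Coriolis force deflects motion to the left, so the geostrophic wind blows 90° to the left of the pressure-gradient force (low pressure on the right).
Rotating 180° by 90° counterclockwise gives 090° — the wind blows toward the east.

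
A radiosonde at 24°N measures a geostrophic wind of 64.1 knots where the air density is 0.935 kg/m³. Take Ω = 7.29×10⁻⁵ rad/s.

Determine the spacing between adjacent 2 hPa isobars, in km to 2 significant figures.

110 km

Coriolis parameter at 24°N:
f = 2Ω sin φ = 2 × 7.29×10⁻⁵ × sin 24° = 5.93×10⁻⁵ s⁻¹
Wind speed in SI: 64.1 knots = 33.0 m/s
Geostrophic balance rearranged: |∂P/∂n| = f ρ V_g
|∂P/∂n| = 5.93×10⁻⁵ × 0.935 × 33.0 = 1.83×10⁻³ Pa/m
Isobar spacing: Δn = ΔP/|∂P/∂n| = 200 Pa / 1.83×10⁻³ Pa/m = 109383 m ≈ 110 km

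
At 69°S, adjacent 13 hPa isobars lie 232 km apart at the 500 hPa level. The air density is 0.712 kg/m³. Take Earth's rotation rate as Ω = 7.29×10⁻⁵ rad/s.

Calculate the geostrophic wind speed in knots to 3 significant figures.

112 knots

Coriolis parameter at 69°S:
f = 2Ω sin φ = 2 × 7.29×10⁻⁵ × sin 69° = 1.36×10⁻⁴ s⁻¹
Pressure gradient: |∂P/∂n| = 1300 Pa / 232000 m = 5.60×10⁻³ Pa/m
Geostrophic balance (pressure-gradient force = Coriolis force):
V_g = (1/(fρ)) |∂P/∂n| = 5.60×10⁻³ / (1.36×10⁻⁴ × 0.712) = 57.8 m/s
Converting: 57.8 m/s × 1.944 = 112 knots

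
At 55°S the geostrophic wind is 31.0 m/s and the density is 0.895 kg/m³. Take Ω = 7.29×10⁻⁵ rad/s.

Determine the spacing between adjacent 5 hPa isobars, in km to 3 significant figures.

151 km

Coriolis parameter at 55°S:
f = 2Ω sin φ = 2 × 7.29×10⁻⁵ × sin 55° = 1.19×10⁻⁴ s⁻¹
Geostrophic balance rearranged: |∂P/∂n| = f ρ V_g
|∂P/∂n| = 1.19×10⁻⁴ × 0.895 × 31.0 = 3.31×10⁻³ Pa/m
Isobar spacing: Δn = ΔP/|∂P/∂n| = 500 Pa / 3.31×10⁻³ Pa/m = 150891 m ≈ 151 km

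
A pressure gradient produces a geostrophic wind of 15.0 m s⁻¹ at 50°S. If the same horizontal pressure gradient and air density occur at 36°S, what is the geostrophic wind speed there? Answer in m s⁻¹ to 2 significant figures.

20 m s⁻¹

With the same pressure gradient and density, V_g ∝ 1/f ∝ 1/sin φ.
V₂ = V₁ · sin φ₁ / sin φ₂ = 15.0 × sin 50° / sin 36°
V₂ = 15.0 × 0.7660/0.5878 = 20 m s⁻¹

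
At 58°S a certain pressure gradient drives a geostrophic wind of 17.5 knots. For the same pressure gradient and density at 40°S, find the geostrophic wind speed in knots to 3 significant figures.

With the same pressure gradient and density, V_g ∝ 1/f ∝ 1/sin φ.
V₂ = V₁ · sin φ₁ / sin φ₂ = 17.5 × sin 58° / sin 40°
V₂ = 17.5 × 0.8480/0.6428 = 23.1 knots

23.1 knots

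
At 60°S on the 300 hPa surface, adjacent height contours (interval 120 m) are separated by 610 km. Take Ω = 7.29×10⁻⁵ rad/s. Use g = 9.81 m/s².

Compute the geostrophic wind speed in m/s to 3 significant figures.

15.3 m/s

Coriolis parameter at 60°S:
f = 2Ω sin φ = 2 × 7.29×10⁻⁵ × sin 60° = 1.26×10⁻⁴ s⁻¹
Height gradient: |∂Z/∂n| = 120 m / 610000 m = 1.97×10⁻⁴
On a pressure surface, geostrophic balance gives V_g = (g/f)|∂Z/∂n|:
V_g = 9.81 × 1.97×10⁻⁴ / 1.26×10⁻⁴ = 15.3 m/s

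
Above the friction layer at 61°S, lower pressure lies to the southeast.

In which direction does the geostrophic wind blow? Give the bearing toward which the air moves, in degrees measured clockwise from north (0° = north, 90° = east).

045°

The pressure-gradient force points toward the southeast (bearing 135°).
Geostrophic balance: in the Southern Hemisphere the Coriolis force deflects motion to the left, so the geostrophic wind blows 90° to the left of the pressure-gradient force (low pressure on the right).
Rotating 135° by 90° counterclockwise gives 045° — the wind blows toward the northeast.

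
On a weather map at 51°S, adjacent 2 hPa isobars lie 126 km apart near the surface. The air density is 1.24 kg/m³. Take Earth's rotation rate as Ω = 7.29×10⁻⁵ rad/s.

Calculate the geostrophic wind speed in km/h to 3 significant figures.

Coriolis parameter at 51°S:
f = 2Ω sin φ = 2 × 7.29×10⁻⁵ × sin 51° = 1.13×10⁻⁴ s⁻¹
Pressure gradient: |∂P/∂n| = 200 Pa / 126000 m = 1.59×10⁻³ Pa/m
Geostrophic balance (pressure-gradient force = Coriolis force):
V_g = (1/(fρ)) |∂P/∂n| = 1.59×10⁻³ / (1.13×10⁻⁴ × 1.24) = 11.3 m/s
Converting: 11.3 m/s × 3.6 = 40.7 km/h

40.7 km/h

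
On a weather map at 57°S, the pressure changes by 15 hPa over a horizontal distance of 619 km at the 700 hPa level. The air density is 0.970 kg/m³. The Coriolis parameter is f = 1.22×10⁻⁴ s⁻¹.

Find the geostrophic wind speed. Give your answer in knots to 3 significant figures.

Pressure gradient: |∂P/∂n| = 1500 Pa / 619000 m = 2.42×10⁻³ Pa/m
Geostrophic balance (pressure-gradient force = Coriolis force):
V_g = (1/(fρ)) |∂P/∂n| = 2.42×10⁻³ / (1.22×10⁻⁴ × 0.970) = 20.5 m/s
Converting: 20.5 m/s × 1.944 = 39.8 knots

39.8 knots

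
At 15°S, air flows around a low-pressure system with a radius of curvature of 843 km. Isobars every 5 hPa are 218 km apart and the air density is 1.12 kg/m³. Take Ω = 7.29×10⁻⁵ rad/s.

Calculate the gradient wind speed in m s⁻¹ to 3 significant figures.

28.6 m s⁻¹

Coriolis parameter at 15°S:
f = 2Ω sin φ = 2 × 7.29×10⁻⁵ × sin 15° = 3.77×10⁻⁵ s⁻¹
Pressure gradient: |∂P/∂n| = 500 Pa / 218000 m = 2.29×10⁻³ Pa/m
Geostrophic speed: V_g = |∂P/∂n|/(fρ) = 2.29×10⁻³/(3.77×10⁻⁵ × 1.12) = 54.3 m/s
Around a low, centrifugal force acts outward with Coriolis, so pressure-gradient force balances both:
(1/ρ)|∂P/∂n| = fV + V²/R  →  V² + fR·V − fR·V_g = 0
With fR = 3.77×10⁻⁵ × 843×10³ m = 31.8 m/s:
V = [−fR + √((fR)² + 4 fR V_g)]/2 = [−31.8 + √(31.8² + 4×31.8×54.3)]/2 = 28.6 m/s
Subgeostrophic (V < V_g = 54.3 m/s), as expected around a low.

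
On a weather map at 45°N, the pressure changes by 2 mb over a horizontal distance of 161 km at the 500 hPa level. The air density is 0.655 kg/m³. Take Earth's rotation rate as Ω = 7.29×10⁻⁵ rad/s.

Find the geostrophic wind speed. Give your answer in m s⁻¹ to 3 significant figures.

Coriolis parameter at 45°N:
f = 2Ω sin φ = 2 × 7.29×10⁻⁵ × sin 45° = 1.03×10⁻⁴ s⁻¹
Pressure gradient: |∂P/∂n| = 200 Pa / 161000 m = 1.24×10⁻³ Pa/m
Geostrophic balance (pressure-gradient force = Coriolis force):
V_g = (1/(fρ)) |∂P/∂n| = 1.24×10⁻³ / (1.03×10⁻⁴ × 0.655) = 18.4 m/s

18.4 m s⁻¹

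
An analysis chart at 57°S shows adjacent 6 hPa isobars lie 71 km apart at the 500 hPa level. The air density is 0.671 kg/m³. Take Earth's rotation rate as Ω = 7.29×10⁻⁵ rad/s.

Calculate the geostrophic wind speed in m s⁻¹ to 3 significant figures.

103 m s⁻¹

Coriolis parameter at 57°S:
f = 2Ω sin φ = 2 × 7.29×10⁻⁵ × sin 57° = 1.22×10⁻⁴ s⁻¹
Pressure gradient: |∂P/∂n| = 600 Pa / 71000 m = 8.45×10⁻³ Pa/m
Geostrophic balance (pressure-gradient force = Coriolis force):
V_g = (1/(fρ)) |∂P/∂n| = 8.45×10⁻³ / (1.22×10⁻⁴ × 0.671) = 103 m/s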